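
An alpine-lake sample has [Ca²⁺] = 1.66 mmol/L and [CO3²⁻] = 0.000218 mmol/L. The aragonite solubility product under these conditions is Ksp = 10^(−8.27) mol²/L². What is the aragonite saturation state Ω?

Ksp = 10^(−8.27) = 5.370×10^-9
Ω = [Ca²⁺][CO3²⁻]/Ksp = (1.66×10^-3)(0.000218×10^-3) / 5.370×10^-9 = 0.0674

Ω = 0.0674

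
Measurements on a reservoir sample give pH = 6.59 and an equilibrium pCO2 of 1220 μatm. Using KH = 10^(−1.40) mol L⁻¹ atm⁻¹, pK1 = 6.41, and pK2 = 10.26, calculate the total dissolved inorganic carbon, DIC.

[CO2*] = KH · pCO2 = 10^(−1.40) × 1220×10^-6 = 4.857×10^-5 mol/L
α₀ = 1/(1 + K1/[H⁺] + K1K2/[H⁺]²) = 1/(1 + 10^+0.18 + 10^-3.49) = 0.3978
DIC = [CO2*]/α₀ = 4.857×10^-5 / 0.3978 = 0.122 mmol/L

DIC = 0.122 mmol/L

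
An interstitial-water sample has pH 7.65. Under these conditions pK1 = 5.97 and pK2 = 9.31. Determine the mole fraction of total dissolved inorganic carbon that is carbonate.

α₂ = 1 / (1 + [H⁺]/K2 + [H⁺]²/(K1K2)) = 1 / (1 + 10^+1.66 + 10^-0.02)
   = 1 / (1 + 45.709 + 0.95499) = 1/47.664 = 0.02098

α₂ = 0.0210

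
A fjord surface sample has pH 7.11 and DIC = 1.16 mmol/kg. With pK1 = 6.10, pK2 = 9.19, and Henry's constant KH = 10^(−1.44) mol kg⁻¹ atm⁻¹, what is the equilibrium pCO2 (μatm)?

α₀ = 1 / (1 + K1/[H⁺] + K1K2/[H⁺]²) = 1 / (1 + 10^+1.01 + 10^-1.07)
   = 1 / (1 + 10.233 + 0.085114) = 1/11.318 = 0.08835
[CO2*] = α₀ × DIC = 0.08835 × 1.16 = 0.1025 mmol/kg
pCO2 = [CO2*]/KH = 1.025×10^-4 / 3.631×10^-2 = 2820 μatm

pCO2 = 2820 μatm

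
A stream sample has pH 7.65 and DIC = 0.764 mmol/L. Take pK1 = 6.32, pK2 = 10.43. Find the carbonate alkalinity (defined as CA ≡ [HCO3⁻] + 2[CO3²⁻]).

CA = 0.731 mmol/L

CA = [HCO3⁻] + 2[CO3²⁻] = (α₁ + 2α₂)·DIC
At pH 7.65: [H⁺]/K1 = 10^-1.33 = 0.046774, K2/[H⁺] = 10^-2.78 = 0.0016596
α₁ = 1/(1 + 0.046774 + 0.0016596) = 1/1.0484 = 0.9538; α₂ = α₁·K2/[H⁺] = 0.001583
α₁ + 2α₂ = 0.9570
CA = 0.9570 × 0.764 = 0.731 mmol/L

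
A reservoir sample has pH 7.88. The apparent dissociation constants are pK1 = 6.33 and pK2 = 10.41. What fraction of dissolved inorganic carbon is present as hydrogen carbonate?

α₁ = 0.970

α₁ = 1 / (1 + [H⁺]/K1 + K2/[H⁺]) = 1 / (1 + 10^-1.55 + 10^-2.53)
   = 1 / (1 + 0.028184 + 0.0029512) = 1/1.0311 = 0.9698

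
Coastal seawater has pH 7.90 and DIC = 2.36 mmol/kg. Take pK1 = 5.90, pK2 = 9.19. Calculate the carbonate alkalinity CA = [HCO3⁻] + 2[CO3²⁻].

CA = [HCO3⁻] + 2[CO3²⁻] = (α₁ + 2α₂)·DIC
At pH 7.90: [H⁺]/K1 = 10^-2.00 = 0.010000, K2/[H⁺] = 10^-1.29 = 0.051286
α₁ = 1/(1 + 0.010000 + 0.051286) = 1/1.0613 = 0.9423; α₂ = α₁·K2/[H⁺] = 0.04832
α₁ + 2α₂ = 1.0389
CA = 1.0389 × 2.36 = 2.45 mmol/kg

CA = 2.45 mmol/kg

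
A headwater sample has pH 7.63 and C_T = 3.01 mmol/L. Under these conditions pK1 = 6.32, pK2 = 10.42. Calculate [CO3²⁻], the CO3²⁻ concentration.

[CO3²⁻] = 4.65 μmol/L

α₂ = 1 / (1 + [H⁺]/K2 + [H⁺]²/(K1K2)) = 1 / (1 + 10^+2.79 + 10^+1.48)
   = 1 / (1 + 616.60 + 30.200) = 1/647.79 = 0.001544
[CO3²⁻] = α₂ × DIC = 0.001544 × 3.01 = 0.00465 mmol/L = 4.65 μmol/L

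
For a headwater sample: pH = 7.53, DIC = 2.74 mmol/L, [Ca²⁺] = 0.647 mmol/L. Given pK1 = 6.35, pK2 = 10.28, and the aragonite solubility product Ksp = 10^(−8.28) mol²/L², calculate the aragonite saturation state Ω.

Ω = 0.563

α₂ = 1 / (1 + [H⁺]/K2 + [H⁺]²/(K1K2)) = 1 / (1 + 10^+2.75 + 10^+1.57)
   = 1 / (1 + 562.34 + 37.154) = 1/600.49 = 0.001665
[CO3²⁻] = α₂ × DIC = 0.001665 × 2.74 = 0.004563 mmol/L = 4.563 μmol/L
Ksp = 10^(−8.28) = 5.248×10^-9
Ω = [Ca²⁺][CO3²⁻]/Ksp = (0.647×10^-3)(4.563×10^-6) / 5.248×10^-9 = 0.563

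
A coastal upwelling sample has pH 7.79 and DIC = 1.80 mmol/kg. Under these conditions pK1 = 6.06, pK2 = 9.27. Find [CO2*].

[CO2*] = 0.0319 mmol/kg

α₀ = 1 / (1 + K1/[H⁺] + K1K2/[H⁺]²) = 1 / (1 + 10^+1.73 + 10^+0.25)
   = 1 / (1 + 53.703 + 1.7783) = 1/56.481 = 0.01770
[CO2*] = α₀ × DIC = 0.01770 × 1.80 = 0.0319 mmol/kg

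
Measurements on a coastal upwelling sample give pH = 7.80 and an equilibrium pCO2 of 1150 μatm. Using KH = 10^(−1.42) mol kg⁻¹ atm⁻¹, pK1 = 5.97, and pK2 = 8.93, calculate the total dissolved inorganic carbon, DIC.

DIC = 3.22 mmol/kg

[CO2*] = KH · pCO2 = 10^(−1.42) × 1150×10^-6 = 4.372×10^-5 mol/kg
α₀ = 1/(1 + K1/[H⁺] + K1K2/[H⁺]²) = 1/(1 + 10^+1.83 + 10^+0.70) = 0.01358
DIC = [CO2*]/α₀ = 4.372×10^-5 / 0.01358 = 3.22 mmol/kg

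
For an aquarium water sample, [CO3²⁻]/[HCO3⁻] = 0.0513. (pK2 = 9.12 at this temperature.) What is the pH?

pH = 7.83

From K2 = [H⁺][CO3²⁻]/[HCO3⁻]:  pH = pK2 + log₁₀([CO3²⁻]/[HCO3⁻])
log₁₀(0.0513) = -1.290
pH = 9.12 + (-1.290) = 7.83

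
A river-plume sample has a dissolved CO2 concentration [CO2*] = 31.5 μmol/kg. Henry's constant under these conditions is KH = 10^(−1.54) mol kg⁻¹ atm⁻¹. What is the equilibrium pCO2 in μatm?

KH = 10^(−1.54) = 2.884×10^-2 mol kg⁻¹ atm⁻¹
pCO2 = [CO2*]/KH = 31.5×10^-6 / 2.884×10^-2 = 1.09×10^-3 atm = 1090 μatm

pCO2 = 1090 μatm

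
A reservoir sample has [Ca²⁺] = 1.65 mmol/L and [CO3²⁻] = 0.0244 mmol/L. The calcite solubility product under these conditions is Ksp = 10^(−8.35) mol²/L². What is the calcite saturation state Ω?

Ksp = 10^(−8.35) = 4.467×10^-9
Ω = [Ca²⁺][CO3²⁻]/Ksp = (1.65×10^-3)(0.0244×10^-3) / 4.467×10^-9 = 9.01

Ω = 9.01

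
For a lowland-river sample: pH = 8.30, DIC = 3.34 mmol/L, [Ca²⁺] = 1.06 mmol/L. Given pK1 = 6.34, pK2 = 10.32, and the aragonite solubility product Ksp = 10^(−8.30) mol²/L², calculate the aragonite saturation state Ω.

Ω = 6.61

α₂ = 1 / (1 + [H⁺]/K2 + [H⁺]²/(K1K2)) = 1 / (1 + 10^+2.02 + 10^+0.06)
   = 1 / (1 + 104.71 + 1.1482) = 1/106.86 = 0.009358
[CO3²⁻] = α₂ × DIC = 0.009358 × 3.34 = 0.03126 mmol/L
Ksp = 10^(−8.30) = 5.012×10^-9
Ω = [Ca²⁺][CO3²⁻]/Ksp = (1.06×10^-3)(3.126×10^-5) / 5.012×10^-9 = 6.61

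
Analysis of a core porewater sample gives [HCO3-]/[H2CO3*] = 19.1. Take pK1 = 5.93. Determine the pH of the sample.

pH = 7.21

From K1 = [H⁺][HCO3-]/[H2CO3*]:  pH = pK1 + log₁₀([HCO3-]/[H2CO3*])
log₁₀(19.1) = +1.281
pH = 5.93 + (+1.281) = 7.21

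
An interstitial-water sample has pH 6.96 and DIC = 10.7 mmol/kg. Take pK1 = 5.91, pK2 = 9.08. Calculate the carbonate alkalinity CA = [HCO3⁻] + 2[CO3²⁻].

CA = [HCO3⁻] + 2[CO3²⁻] = (α₁ + 2α₂)·DIC
At pH 6.96: [H⁺]/K1 = 10^-1.05 = 0.089125, K2/[H⁺] = 10^-2.12 = 0.0075858
α₁ = 1/(1 + 0.089125 + 0.0075858) = 1/1.0967 = 0.9118; α₂ = α₁·K2/[H⁺] = 0.006917
α₁ + 2α₂ = 0.9257
CA = 0.9257 × 10.7 = 9.90 mmol/kg

CA = 9.90 mmol/kg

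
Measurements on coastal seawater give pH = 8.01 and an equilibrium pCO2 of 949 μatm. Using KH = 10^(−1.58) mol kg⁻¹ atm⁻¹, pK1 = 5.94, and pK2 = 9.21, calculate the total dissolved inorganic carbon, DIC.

[CO2*] = KH · pCO2 = 10^(−1.58) × 949×10^-6 = 2.496×10^-5 mol/kg
α₀ = 1/(1 + K1/[H⁺] + K1K2/[H⁺]²) = 1/(1 + 10^+2.07 + 10^+0.87) = 0.007943
DIC = [CO2*]/α₀ = 2.496×10^-5 / 0.007943 = 3.14 mmol/kg

DIC = 3.14 mmol/kg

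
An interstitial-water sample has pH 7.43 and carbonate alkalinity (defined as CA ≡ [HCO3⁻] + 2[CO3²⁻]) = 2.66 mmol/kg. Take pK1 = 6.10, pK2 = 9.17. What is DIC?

DIC = 2.73 mmol/kg

CA = [HCO3⁻] + 2[CO3²⁻] = (α₁ + 2α₂)·DIC
At pH 7.43: [H⁺]/K1 = 10^-1.33 = 0.046774, K2/[H⁺] = 10^-1.74 = 0.018197
α₁ = 1/(1 + 0.046774 + 0.018197) = 1/1.0650 = 0.9390; α₂ = α₁·K2/[H⁺] = 0.01709
α₁ + 2α₂ = 0.9732
DIC = CA / (α₁ + 2α₂) = 2.66 / 0.9732 = 2.73 mmol/kg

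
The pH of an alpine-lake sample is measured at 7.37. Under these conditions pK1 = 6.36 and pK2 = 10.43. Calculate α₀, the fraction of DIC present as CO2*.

α₀ = 0.0890

α₀ = 1 / (1 + K1/[H⁺] + K1K2/[H⁺]²) = 1 / (1 + 10^+1.01 + 10^-2.05)
   = 1 / (1 + 10.233 + 0.0089125) = 1/11.242 = 0.08895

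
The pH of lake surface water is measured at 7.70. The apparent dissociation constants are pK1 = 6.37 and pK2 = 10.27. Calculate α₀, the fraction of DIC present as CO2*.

α₀ = 0.0446

α₀ = 1 / (1 + K1/[H⁺] + K1K2/[H⁺]²) = 1 / (1 + 10^+1.33 + 10^-1.24)
   = 1 / (1 + 21.380 + 0.057544) = 1/22.437 = 0.04457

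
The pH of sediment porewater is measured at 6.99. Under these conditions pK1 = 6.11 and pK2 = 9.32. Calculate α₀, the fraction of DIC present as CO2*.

α₀ = 0.116

α₀ = 1 / (1 + K1/[H⁺] + K1K2/[H⁺]²) = 1 / (1 + 10^+0.88 + 10^-1.45)
   = 1 / (1 + 7.5858 + 0.035481) = 1/8.6213 = 0.1160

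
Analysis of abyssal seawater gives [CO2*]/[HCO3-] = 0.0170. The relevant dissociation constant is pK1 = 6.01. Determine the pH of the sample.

pH = 7.78

From K1 = [H⁺][HCO3-]/[CO2*]:  pH = pK1 − log₁₀([CO2*]/[HCO3-])
log₁₀(0.0170) = -1.770
pH = 6.01 − (-1.770) = 7.78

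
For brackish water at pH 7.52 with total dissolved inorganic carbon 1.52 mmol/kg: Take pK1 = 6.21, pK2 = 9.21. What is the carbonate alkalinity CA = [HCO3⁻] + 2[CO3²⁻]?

CA = [HCO3⁻] + 2[CO3²⁻] = (α₁ + 2α₂)·DIC
At pH 7.52: [H⁺]/K1 = 10^-1.31 = 0.048978, K2/[H⁺] = 10^-1.69 = 0.020417
α₁ = 1/(1 + 0.048978 + 0.020417) = 1/1.0694 = 0.9351; α₂ = α₁·K2/[H⁺] = 0.01909
α₁ + 2α₂ = 0.9733
CA = 0.9733 × 1.52 = 1.48 mmol/kg

CA = 1.48 mmol/kg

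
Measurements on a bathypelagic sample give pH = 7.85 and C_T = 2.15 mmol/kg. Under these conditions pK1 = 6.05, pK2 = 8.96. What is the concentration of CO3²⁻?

α₂ = 1 / (1 + [H⁺]/K2 + [H⁺]²/(K1K2)) = 1 / (1 + 10^+1.11 + 10^-0.69)
   = 1 / (1 + 12.882 + 0.20417) = 1/14.087 = 0.07099
[CO3²⁻] = α₂ × DIC = 0.07099 × 2.15 = 0.153 mmol/kg

[CO3²⁻] = 0.153 mmol/kg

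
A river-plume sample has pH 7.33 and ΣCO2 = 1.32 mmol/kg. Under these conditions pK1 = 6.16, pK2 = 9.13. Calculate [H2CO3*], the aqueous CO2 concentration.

[CO2*] = 0.0824 mmol/kg

α₀ = 1 / (1 + K1/[H⁺] + K1K2/[H⁺]²) = 1 / (1 + 10^+1.17 + 10^-0.63)
   = 1 / (1 + 14.791 + 0.23442) = 1/16.026 = 0.06240
[CO2*] = α₀ × DIC = 0.06240 × 1.32 = 0.0824 mmol/kg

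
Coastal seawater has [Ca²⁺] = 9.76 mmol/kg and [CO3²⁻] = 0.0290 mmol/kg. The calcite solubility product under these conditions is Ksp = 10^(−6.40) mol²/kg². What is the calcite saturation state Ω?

Ω = 0.711

Ksp = 10^(−6.40) = 3.981×10^-7
Ω = [Ca²⁺][CO3²⁻]/Ksp = (9.76×10^-3)(0.0290×10^-3) / 3.981×10^-7 = 0.711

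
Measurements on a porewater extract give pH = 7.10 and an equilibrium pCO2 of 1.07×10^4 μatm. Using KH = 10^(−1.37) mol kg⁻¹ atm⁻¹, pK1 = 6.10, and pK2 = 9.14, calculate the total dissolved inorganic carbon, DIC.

DIC = 5.06 mmol/kg

[CO2*] = KH · pCO2 = 10^(−1.37) × 1.07×10^4×10^-6 = 4.564×10^-4 mol/kg
α₀ = 1/(1 + K1/[H⁺] + K1K2/[H⁺]²) = 1/(1 + 10^+1.00 + 10^-1.04) = 0.09016
DIC = [CO2*]/α₀ = 4.564×10^-4 / 0.09016 = 5.06 mmol/kg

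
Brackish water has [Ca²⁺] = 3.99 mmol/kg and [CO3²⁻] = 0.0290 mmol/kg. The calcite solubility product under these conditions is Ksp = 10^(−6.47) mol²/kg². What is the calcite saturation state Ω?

Ksp = 10^(−6.47) = 3.388×10^-7
Ω = [Ca²⁺][CO3²⁻]/Ksp = (3.99×10^-3)(0.0290×10^-3) / 3.388×10^-7 = 0.341

Ω = 0.341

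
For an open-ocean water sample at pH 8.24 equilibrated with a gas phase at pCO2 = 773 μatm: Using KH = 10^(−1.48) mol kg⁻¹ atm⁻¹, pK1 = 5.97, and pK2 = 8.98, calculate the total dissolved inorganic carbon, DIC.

DIC = 5.66 mmol/kg

[CO2*] = KH · pCO2 = 10^(−1.48) × 773×10^-6 = 2.560×10^-5 mol/kg
α₀ = 1/(1 + K1/[H⁺] + K1K2/[H⁺]²) = 1/(1 + 10^+2.27 + 10^+1.53) = 0.004523
DIC = [CO2*]/α₀ = 2.560×10^-5 / 0.004523 = 5.66 mmol/kg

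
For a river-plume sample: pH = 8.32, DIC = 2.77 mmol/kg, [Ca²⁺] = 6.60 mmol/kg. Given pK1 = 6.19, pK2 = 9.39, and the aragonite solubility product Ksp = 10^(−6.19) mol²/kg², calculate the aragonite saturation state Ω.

α₂ = 1 / (1 + [H⁺]/K2 + [H⁺]²/(K1K2)) = 1 / (1 + 10^+1.07 + 10^-1.06)
   = 1 / (1 + 11.749 + 0.087096) = 1/12.836 = 0.07791
[CO3²⁻] = α₂ × DIC = 0.07791 × 2.77 = 0.2158 mmol/kg
Ksp = 10^(−6.19) = 6.457×10^-7
Ω = [Ca²⁺][CO3²⁻]/Ksp = (6.60×10^-3)(2.158×10^-4) / 6.457×10^-7 = 2.21

Ω = 2.21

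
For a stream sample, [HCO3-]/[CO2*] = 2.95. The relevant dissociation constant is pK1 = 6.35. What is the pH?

From K1 = [H⁺][HCO3-]/[CO2*]:  pH = pK1 + log₁₀([HCO3-]/[CO2*])
log₁₀(2.95) = +0.470
pH = 6.35 + (+0.470) = 6.82

pH = 6.82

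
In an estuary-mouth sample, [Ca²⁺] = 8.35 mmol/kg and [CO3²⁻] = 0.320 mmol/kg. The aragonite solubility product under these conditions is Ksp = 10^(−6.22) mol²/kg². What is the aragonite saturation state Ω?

Ω = 4.43

Ksp = 10^(−6.22) = 6.026×10^-7
Ω = [Ca²⁺][CO3²⁻]/Ksp = (8.35×10^-3)(0.320×10^-3) / 6.026×10^-7 = 4.43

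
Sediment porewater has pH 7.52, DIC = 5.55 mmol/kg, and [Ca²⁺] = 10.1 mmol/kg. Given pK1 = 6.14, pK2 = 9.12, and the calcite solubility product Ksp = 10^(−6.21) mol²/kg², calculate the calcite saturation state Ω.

Ω = 2.14

α₂ = 1 / (1 + [H⁺]/K2 + [H⁺]²/(K1K2)) = 1 / (1 + 10^+1.60 + 10^+0.22)
   = 1 / (1 + 39.811 + 1.6596) = 1/42.470 = 0.02355
[CO3²⁻] = α₂ × DIC = 0.02355 × 5.55 = 0.1307 mmol/kg
Ksp = 10^(−6.21) = 6.166×10^-7
Ω = [Ca²⁺][CO3²⁻]/Ksp = (10.1×10^-3)(1.307×10^-4) / 6.166×10^-7 = 2.14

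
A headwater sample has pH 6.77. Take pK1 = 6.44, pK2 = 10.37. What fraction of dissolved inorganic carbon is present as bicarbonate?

α₁ = 1 / (1 + [H⁺]/K1 + K2/[H⁺]) = 1 / (1 + 10^-0.33 + 10^-3.60)
   = 1 / (1 + 0.46774 + 0.00025119) = 1/1.4680 = 0.6812

α₁ = 0.681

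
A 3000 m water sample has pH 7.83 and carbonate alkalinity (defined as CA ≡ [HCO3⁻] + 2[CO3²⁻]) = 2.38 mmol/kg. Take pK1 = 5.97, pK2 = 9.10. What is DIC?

DIC = 2.29 mmol/kg

CA = [HCO3⁻] + 2[CO3²⁻] = (α₁ + 2α₂)·DIC
At pH 7.83: [H⁺]/K1 = 10^-1.86 = 0.013804, K2/[H⁺] = 10^-1.27 = 0.053703
α₁ = 1/(1 + 0.013804 + 0.053703) = 1/1.0675 = 0.9368; α₂ = α₁·K2/[H⁺] = 0.05031
α₁ + 2α₂ = 1.0374
DIC = CA / (α₁ + 2α₂) = 2.38 / 1.0374 = 2.29 mmol/kg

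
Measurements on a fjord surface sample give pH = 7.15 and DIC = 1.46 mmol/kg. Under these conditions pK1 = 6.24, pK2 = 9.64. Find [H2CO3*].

α₀ = 1 / (1 + K1/[H⁺] + K1K2/[H⁺]²) = 1 / (1 + 10^+0.91 + 10^-1.58)
   = 1 / (1 + 8.1283 + 0.026303) = 1/9.1546 = 0.1092
[CO2*] = α₀ × DIC = 0.1092 × 1.46 = 0.159 mmol/kg

[CO2*] = 0.159 mmol/kg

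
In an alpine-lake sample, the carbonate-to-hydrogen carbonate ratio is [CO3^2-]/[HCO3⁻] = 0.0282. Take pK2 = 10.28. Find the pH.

From K2 = [H⁺][CO3^2-]/[HCO3⁻]:  pH = pK2 + log₁₀([CO3^2-]/[HCO3⁻])
log₁₀(0.0282) = -1.550
pH = 10.28 + (-1.550) = 8.73

pH = 8.73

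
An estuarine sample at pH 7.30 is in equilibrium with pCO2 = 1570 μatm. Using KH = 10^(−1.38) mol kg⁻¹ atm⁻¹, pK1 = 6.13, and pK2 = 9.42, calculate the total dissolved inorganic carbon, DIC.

DIC = 1.04 mmol/kg

[CO2*] = KH · pCO2 = 10^(−1.38) × 1570×10^-6 = 6.545×10^-5 mol/kg
α₀ = 1/(1 + K1/[H⁺] + K1K2/[H⁺]²) = 1/(1 + 10^+1.17 + 10^-0.95) = 0.06288
DIC = [CO2*]/α₀ = 6.545×10^-5 / 0.06288 = 1.04 mmol/kg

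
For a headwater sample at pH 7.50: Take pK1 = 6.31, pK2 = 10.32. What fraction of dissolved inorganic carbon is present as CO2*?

α₀ = 0.0606

α₀ = 1 / (1 + K1/[H⁺] + K1K2/[H⁺]²) = 1 / (1 + 10^+1.19 + 10^-1.63)
   = 1 / (1 + 15.488 + 0.023442) = 1/16.512 = 0.06056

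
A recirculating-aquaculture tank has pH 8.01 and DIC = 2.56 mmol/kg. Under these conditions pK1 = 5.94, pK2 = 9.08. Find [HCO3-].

[HCO3⁻] = 2.34 mmol/kg

α₁ = 1 / (1 + [H⁺]/K1 + K2/[H⁺]) = 1 / (1 + 10^-2.07 + 10^-1.07)
   = 1 / (1 + 0.0085114 + 0.085114) = 1/1.0936 = 0.9144
[HCO3⁻] = α₁ × DIC = 0.9144 × 2.56 = 2.34 mmol/kg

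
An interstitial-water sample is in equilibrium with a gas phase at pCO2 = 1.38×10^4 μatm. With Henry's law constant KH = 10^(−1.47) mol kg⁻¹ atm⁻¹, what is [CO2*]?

[CO2*] = 468 μmol/kg

KH = 10^(−1.47) = 3.388×10^-2 mol kg⁻¹ atm⁻¹
[CO2*] = KH · pCO2 = 3.388×10^-2 × 1.38×10^4×10^-6 atm = 4.68×10^-4 mol/kg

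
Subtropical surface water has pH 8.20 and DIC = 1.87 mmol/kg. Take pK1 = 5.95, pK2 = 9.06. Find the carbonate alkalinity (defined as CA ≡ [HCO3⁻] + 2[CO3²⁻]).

CA = [HCO3⁻] + 2[CO3²⁻] = (α₁ + 2α₂)·DIC
At pH 8.20: [H⁺]/K1 = 10^-2.25 = 0.0056234, K2/[H⁺] = 10^-0.86 = 0.13804
α₁ = 1/(1 + 0.0056234 + 0.13804) = 1/1.1437 = 0.8744; α₂ = α₁·K2/[H⁺] = 0.1207
α₁ + 2α₂ = 1.1158
CA = 1.1158 × 1.87 = 2.09 mmol/kg

CA = 2.09 mmol/kg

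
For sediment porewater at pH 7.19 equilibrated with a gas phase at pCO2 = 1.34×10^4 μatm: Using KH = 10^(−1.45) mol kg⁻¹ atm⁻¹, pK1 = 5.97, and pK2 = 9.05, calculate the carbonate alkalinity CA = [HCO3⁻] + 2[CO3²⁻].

[CO2*] = KH · pCO2 = 10^(−1.45) × 1.34×10^4×10^-6 = 4.754×10^-4 mol/kg
α₀ = 1/(1 + K1/[H⁺] + K1K2/[H⁺]²) = 1/(1 + 10^+1.22 + 10^-0.64) = 0.05610
DIC = [CO2*]/α₀ = 4.754×10^-4 / 0.05610 = 8.475 mmol/kg
CA = (α₁ + 2α₂)·DIC = (0.9310 + 2×0.01285) × 8.475 = 8.11 mmol/kg

CA = 8.11 mmol/kg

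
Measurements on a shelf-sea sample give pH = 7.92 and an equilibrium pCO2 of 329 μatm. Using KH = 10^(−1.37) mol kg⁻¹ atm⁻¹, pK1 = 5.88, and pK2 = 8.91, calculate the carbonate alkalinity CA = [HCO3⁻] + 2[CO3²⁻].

[CO2*] = KH · pCO2 = 10^(−1.37) × 329×10^-6 = 1.403×10^-5 mol/kg
α₀ = 1/(1 + K1/[H⁺] + K1K2/[H⁺]²) = 1/(1 + 10^+2.04 + 10^+1.05) = 0.008206
DIC = [CO2*]/α₀ = 1.403×10^-5 / 0.008206 = 1.710 mmol/kg
CA = (α₁ + 2α₂)·DIC = (0.8997 + 2×0.09207) × 1.710 = 1.85 mmol/kg

CA = 1.85 mmol/kg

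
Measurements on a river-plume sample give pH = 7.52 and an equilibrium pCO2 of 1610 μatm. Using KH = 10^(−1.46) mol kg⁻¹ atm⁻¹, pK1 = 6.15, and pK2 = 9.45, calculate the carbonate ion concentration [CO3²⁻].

[CO2*] = KH · pCO2 = 10^(−1.46) × 1610×10^-6 = 5.582×10^-5 mol/kg
α₀ = 1/(1 + K1/[H⁺] + K1K2/[H⁺]²) = 1/(1 + 10^+1.37 + 10^-0.56) = 0.04046
DIC = [CO2*]/α₀ = 5.582×10^-5 / 0.04046 = 1.380 mmol/kg
[CO3²⁻] = α₂·DIC; α₂ = 0.01114, so [CO3²⁻] = 0.01114 × 1.380 = 0.0154 mmol/kg = 15.4 μmol/kg

[CO3²⁻] = 15.4 μmol/kg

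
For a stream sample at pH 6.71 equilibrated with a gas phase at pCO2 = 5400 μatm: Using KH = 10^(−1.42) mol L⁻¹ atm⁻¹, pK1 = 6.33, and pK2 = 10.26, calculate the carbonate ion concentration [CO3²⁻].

[CO2*] = KH · pCO2 = 10^(−1.42) × 5400×10^-6 = 2.053×10^-4 mol/L
α₀ = 1/(1 + K1/[H⁺] + K1K2/[H⁺]²) = 1/(1 + 10^+0.38 + 10^-3.17) = 0.2942
DIC = [CO2*]/α₀ = 2.053×10^-4 / 0.2942 = 0.6979 mmol/L
[CO3²⁻] = α₂·DIC; α₂ = 0.0001989, so [CO3²⁻] = 0.0001989 × 0.6979 = 0.000139 mmol/L = 0.139 μmol/L

[CO3²⁻] = 0.139 μmol/L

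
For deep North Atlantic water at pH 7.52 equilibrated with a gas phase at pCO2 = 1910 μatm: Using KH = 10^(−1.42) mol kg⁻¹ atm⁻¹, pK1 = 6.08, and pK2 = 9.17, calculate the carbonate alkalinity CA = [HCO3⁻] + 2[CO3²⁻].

CA = 2.09 mmol/kg

[CO2*] = KH · pCO2 = 10^(−1.42) × 1910×10^-6 = 7.262×10^-5 mol/kg
α₀ = 1/(1 + K1/[H⁺] + K1K2/[H⁺]²) = 1/(1 + 10^+1.44 + 10^-0.21) = 0.03429
DIC = [CO2*]/α₀ = 7.262×10^-5 / 0.03429 = 2.117 mmol/kg
CA = (α₁ + 2α₂)·DIC = (0.9446 + 2×0.02115) × 2.117 = 2.09 mmol/kg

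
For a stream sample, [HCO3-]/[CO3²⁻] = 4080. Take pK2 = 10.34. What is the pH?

From K2 = [H⁺][CO3²⁻]/[HCO3-]:  pH = pK2 − log₁₀([HCO3-]/[CO3²⁻])
log₁₀(4080) = +3.611
pH = 10.34 − (+3.611) = 6.73

pH = 6.73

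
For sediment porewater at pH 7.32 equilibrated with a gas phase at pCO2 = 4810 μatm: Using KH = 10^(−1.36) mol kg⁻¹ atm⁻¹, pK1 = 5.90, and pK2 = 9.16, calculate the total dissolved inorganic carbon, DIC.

DIC = 5.81 mmol/kg

[CO2*] = KH · pCO2 = 10^(−1.36) × 4810×10^-6 = 2.100×10^-4 mol/kg
α₀ = 1/(1 + K1/[H⁺] + K1K2/[H⁺]²) = 1/(1 + 10^+1.42 + 10^-0.42) = 0.03612
DIC = [CO2*]/α₀ = 2.100×10^-4 / 0.03612 = 5.81 mmol/kg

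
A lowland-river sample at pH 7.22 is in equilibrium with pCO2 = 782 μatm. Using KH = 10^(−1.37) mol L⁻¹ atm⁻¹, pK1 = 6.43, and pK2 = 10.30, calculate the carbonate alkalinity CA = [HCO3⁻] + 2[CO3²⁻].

CA = 0.206 mmol/L

[CO2*] = KH · pCO2 = 10^(−1.37) × 782×10^-6 = 3.336×10^-5 mol/L
α₀ = 1/(1 + K1/[H⁺] + K1K2/[H⁺]²) = 1/(1 + 10^+0.79 + 10^-2.29) = 0.1394
DIC = [CO2*]/α₀ = 3.336×10^-5 / 0.1394 = 0.2392 mmol/L
CA = (α₁ + 2α₂)·DIC = (0.8598 + 2×0.0007152) × 0.2392 = 0.206 mmol/L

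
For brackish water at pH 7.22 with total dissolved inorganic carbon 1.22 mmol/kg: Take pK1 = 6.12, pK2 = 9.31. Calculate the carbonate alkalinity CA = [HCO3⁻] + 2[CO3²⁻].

CA = 1.14 mmol/kg

CA = [HCO3⁻] + 2[CO3²⁻] = (α₁ + 2α₂)·DIC
At pH 7.22: [H⁺]/K1 = 10^-1.10 = 0.079433, K2/[H⁺] = 10^-2.09 = 0.0081283
α₁ = 1/(1 + 0.079433 + 0.0081283) = 1/1.0876 = 0.9195; α₂ = α₁·K2/[H⁺] = 0.007474
α₁ + 2α₂ = 0.9344
CA = 0.9344 × 1.22 = 1.14 mmol/kg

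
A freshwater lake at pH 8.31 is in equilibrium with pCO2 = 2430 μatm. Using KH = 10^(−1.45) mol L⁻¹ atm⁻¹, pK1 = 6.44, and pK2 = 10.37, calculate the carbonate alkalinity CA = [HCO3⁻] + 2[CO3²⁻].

CA = 6.50 mmol/L

[CO2*] = KH · pCO2 = 10^(−1.45) × 2430×10^-6 = 8.622×10^-5 mol/L
α₀ = 1/(1 + K1/[H⁺] + K1K2/[H⁺]²) = 1/(1 + 10^+1.87 + 10^-0.19) = 0.01320
DIC = [CO2*]/α₀ = 8.622×10^-5 / 0.01320 = 6.533 mmol/L
CA = (α₁ + 2α₂)·DIC = (0.9783 + 2×0.008520) × 6.533 = 6.50 mmol/L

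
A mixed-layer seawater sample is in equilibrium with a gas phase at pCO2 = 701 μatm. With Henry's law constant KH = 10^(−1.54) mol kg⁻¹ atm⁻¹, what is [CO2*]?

KH = 10^(−1.54) = 2.884×10^-2 mol kg⁻¹ atm⁻¹
[CO2*] = KH · pCO2 = 2.884×10^-2 × 701×10^-6 atm = 2.02×10^-5 mol/kg

[CO2*] = 20.2 μmol/kg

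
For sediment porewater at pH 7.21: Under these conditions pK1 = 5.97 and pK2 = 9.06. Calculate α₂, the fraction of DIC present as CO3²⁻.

α₂ = 0.0132

α₂ = 1 / (1 + [H⁺]/K2 + [H⁺]²/(K1K2)) = 1 / (1 + 10^+1.85 + 10^+0.61)
   = 1 / (1 + 70.795 + 4.0738) = 1/75.868 = 0.01318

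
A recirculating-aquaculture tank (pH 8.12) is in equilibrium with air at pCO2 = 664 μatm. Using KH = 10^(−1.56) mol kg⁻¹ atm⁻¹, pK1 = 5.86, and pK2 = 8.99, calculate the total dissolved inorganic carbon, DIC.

DIC = 3.80 mmol/kg

[CO2*] = KH · pCO2 = 10^(−1.56) × 664×10^-6 = 1.829×10^-5 mol/kg
α₀ = 1/(1 + K1/[H⁺] + K1K2/[H⁺]²) = 1/(1 + 10^+2.26 + 10^+1.39) = 0.004819
DIC = [CO2*]/α₀ = 1.829×10^-5 / 0.004819 = 3.80 mmol/kg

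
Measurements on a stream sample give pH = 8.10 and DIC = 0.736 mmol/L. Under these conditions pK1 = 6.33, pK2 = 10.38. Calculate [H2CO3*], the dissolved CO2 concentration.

α₀ = 1 / (1 + K1/[H⁺] + K1K2/[H⁺]²) = 1 / (1 + 10^+1.77 + 10^-0.51)
   = 1 / (1 + 58.884 + 0.30903) = 1/60.193 = 0.01661
[CO2*] = α₀ × DIC = 0.01661 × 0.736 = 0.0122 mmol/L = 12.2 μmol/L

[CO2*] = 12.2 μmol/L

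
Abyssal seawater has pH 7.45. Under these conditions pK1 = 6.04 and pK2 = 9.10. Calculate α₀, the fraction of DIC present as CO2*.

α₀ = 0.0367

α₀ = 1 / (1 + K1/[H⁺] + K1K2/[H⁺]²) = 1 / (1 + 10^+1.41 + 10^-0.24)
   = 1 / (1 + 25.704 + 0.57544) = 1/27.279 = 0.03666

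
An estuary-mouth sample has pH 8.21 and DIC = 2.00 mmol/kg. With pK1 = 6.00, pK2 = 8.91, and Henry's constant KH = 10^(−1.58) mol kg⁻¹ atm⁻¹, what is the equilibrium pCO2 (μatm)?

pCO2 = 389 μatm

α₀ = 1 / (1 + K1/[H⁺] + K1K2/[H⁺]²) = 1 / (1 + 10^+2.21 + 10^+1.51)
   = 1 / (1 + 162.18 + 32.359) = 1/195.54 = 0.005114
[CO2*] = α₀ × DIC = 0.005114 × 2.00 = 0.01023 mmol/kg = 10.23 μmol/kg
pCO2 = [CO2*]/KH = 1.023×10^-5 / 2.630×10^-2 = 389 μatm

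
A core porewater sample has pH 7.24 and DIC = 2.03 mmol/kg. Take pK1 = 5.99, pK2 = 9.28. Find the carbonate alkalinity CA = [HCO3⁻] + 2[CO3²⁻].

CA = [HCO3⁻] + 2[CO3²⁻] = (α₁ + 2α₂)·DIC
At pH 7.24: [H⁺]/K1 = 10^-1.25 = 0.056234, K2/[H⁺] = 10^-2.04 = 0.0091201
α₁ = 1/(1 + 0.056234 + 0.0091201) = 1/1.0654 = 0.9387; α₂ = α₁·K2/[H⁺] = 0.008561
α₁ + 2α₂ = 0.9558
CA = 0.9558 × 2.03 = 1.94 mmol/kg

CA = 1.94 mmol/kg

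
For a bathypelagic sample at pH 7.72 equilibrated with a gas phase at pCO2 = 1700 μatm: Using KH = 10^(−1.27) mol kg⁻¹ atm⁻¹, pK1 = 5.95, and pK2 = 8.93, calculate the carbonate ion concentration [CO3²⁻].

[CO3²⁻] = 0.331 mmol/kg

[CO2*] = KH · pCO2 = 10^(−1.27) × 1700×10^-6 = 9.130×10^-5 mol/kg
α₀ = 1/(1 + K1/[H⁺] + K1K2/[H⁺]²) = 1/(1 + 10^+1.77 + 10^+0.56) = 0.01574
DIC = [CO2*]/α₀ = 9.130×10^-5 / 0.01574 = 5.799 mmol/kg
[CO3²⁻] = α₂·DIC; α₂ = 0.05716, so [CO3²⁻] = 0.05716 × 5.799 = 0.331 mmol/kg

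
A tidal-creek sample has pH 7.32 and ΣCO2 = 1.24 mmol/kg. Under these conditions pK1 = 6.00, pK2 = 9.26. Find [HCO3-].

[HCO3⁻] = 1.17 mmol/kg

α₁ = 1 / (1 + [H⁺]/K1 + K2/[H⁺]) = 1 / (1 + 10^-1.32 + 10^-1.94)
   = 1 / (1 + 0.047863 + 0.011482) = 1/1.0593 = 0.9440
[HCO3⁻] = α₁ × DIC = 0.9440 × 1.24 = 1.17 mmol/kg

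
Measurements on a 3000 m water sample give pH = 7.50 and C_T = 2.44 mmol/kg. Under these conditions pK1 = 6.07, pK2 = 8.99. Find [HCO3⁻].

[HCO3⁻] = 2.28 mmol/kg

α₁ = 1 / (1 + [H⁺]/K1 + K2/[H⁺]) = 1 / (1 + 10^-1.43 + 10^-1.49)
   = 1 / (1 + 0.037154 + 0.032359) = 1/1.0695 = 0.9350
[HCO3⁻] = α₁ × DIC = 0.9350 × 2.44 = 2.28 mmol/kg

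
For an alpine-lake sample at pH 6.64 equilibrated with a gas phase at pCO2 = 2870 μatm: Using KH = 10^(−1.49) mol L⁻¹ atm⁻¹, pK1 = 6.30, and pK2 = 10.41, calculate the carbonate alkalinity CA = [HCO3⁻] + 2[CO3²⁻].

[CO2*] = KH · pCO2 = 10^(−1.49) × 2870×10^-6 = 9.287×10^-5 mol/L
α₀ = 1/(1 + K1/[H⁺] + K1K2/[H⁺]²) = 1/(1 + 10^+0.34 + 10^-3.43) = 0.3137
DIC = [CO2*]/α₀ = 9.287×10^-5 / 0.3137 = 0.2961 mmol/L
CA = (α₁ + 2α₂)·DIC = (0.6862 + 2×0.0001165) × 0.2961 = 0.203 mmol/L

CA = 0.203 mmol/L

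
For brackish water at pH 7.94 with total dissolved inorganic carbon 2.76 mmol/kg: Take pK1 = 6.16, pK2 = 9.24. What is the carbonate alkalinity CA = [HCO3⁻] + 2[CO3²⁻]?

CA = [HCO3⁻] + 2[CO3²⁻] = (α₁ + 2α₂)·DIC
At pH 7.94: [H⁺]/K1 = 10^-1.78 = 0.016596, K2/[H⁺] = 10^-1.30 = 0.050119
α₁ = 1/(1 + 0.016596 + 0.050119) = 1/1.0667 = 0.9375; α₂ = α₁·K2/[H⁺] = 0.04698
α₁ + 2α₂ = 1.0314
CA = 1.0314 × 2.76 = 2.85 mmol/kg

CA = 2.85 mmol/kg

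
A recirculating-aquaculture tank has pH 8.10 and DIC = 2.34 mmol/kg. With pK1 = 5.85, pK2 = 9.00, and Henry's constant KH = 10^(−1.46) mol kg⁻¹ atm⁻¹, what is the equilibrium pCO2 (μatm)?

α₀ = 1 / (1 + K1/[H⁺] + K1K2/[H⁺]²) = 1 / (1 + 10^+2.25 + 10^+1.35)
   = 1 / (1 + 177.83 + 22.387) = 1/201.22 = 0.004970
[CO2*] = α₀ × DIC = 0.004970 × 2.34 = 0.01163 mmol/kg = 11.63 μmol/kg
pCO2 = [CO2*]/KH = 1.163×10^-5 / 3.467×10^-2 = 335 μatm

pCO2 = 335 μatm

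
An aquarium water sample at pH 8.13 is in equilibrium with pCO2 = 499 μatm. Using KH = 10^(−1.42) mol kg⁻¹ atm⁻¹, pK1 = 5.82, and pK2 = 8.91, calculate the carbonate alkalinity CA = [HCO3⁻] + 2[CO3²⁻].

[CO2*] = KH · pCO2 = 10^(−1.42) × 499×10^-6 = 1.897×10^-5 mol/kg
α₀ = 1/(1 + K1/[H⁺] + K1K2/[H⁺]²) = 1/(1 + 10^+2.31 + 10^+1.53) = 0.004183
DIC = [CO2*]/α₀ = 1.897×10^-5 / 0.004183 = 4.535 mmol/kg
CA = (α₁ + 2α₂)·DIC = (0.8541 + 2×0.1417) × 4.535 = 5.16 mmol/kg

CA = 5.16 mmol/kg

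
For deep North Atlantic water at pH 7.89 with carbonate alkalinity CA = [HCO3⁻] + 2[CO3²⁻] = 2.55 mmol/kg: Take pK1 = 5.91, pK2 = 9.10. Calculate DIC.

CA = [HCO3⁻] + 2[CO3²⁻] = (α₁ + 2α₂)·DIC
At pH 7.89: [H⁺]/K1 = 10^-1.98 = 0.010471, K2/[H⁺] = 10^-1.21 = 0.061660
α₁ = 1/(1 + 0.010471 + 0.061660) = 1/1.0721 = 0.9327; α₂ = α₁·K2/[H⁺] = 0.05751
α₁ + 2α₂ = 1.0477
DIC = CA / (α₁ + 2α₂) = 2.55 / 1.0477 = 2.43 mmol/kg

DIC = 2.43 mmol/kg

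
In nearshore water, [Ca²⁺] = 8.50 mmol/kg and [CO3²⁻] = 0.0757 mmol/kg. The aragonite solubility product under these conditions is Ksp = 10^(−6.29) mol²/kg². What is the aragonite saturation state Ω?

Ksp = 10^(−6.29) = 5.129×10^-7
Ω = [Ca²⁺][CO3²⁻]/Ksp = (8.50×10^-3)(0.0757×10^-3) / 5.129×10^-7 = 1.25

Ω = 1.25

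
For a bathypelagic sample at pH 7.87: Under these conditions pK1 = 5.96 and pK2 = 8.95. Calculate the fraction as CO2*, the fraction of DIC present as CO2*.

α₀ = 1 / (1 + K1/[H⁺] + K1K2/[H⁺]²) = 1 / (1 + 10^+1.91 + 10^+0.83)
   = 1 / (1 + 81.283 + 6.7608) = 1/89.044 = 0.01123

α₀ = 0.0112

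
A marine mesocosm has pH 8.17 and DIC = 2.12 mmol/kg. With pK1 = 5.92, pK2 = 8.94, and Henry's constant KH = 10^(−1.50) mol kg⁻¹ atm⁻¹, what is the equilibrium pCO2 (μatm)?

α₀ = 1 / (1 + K1/[H⁺] + K1K2/[H⁺]²) = 1 / (1 + 10^+2.25 + 10^+1.48)
   = 1 / (1 + 177.83 + 30.200) = 1/209.03 = 0.004784
[CO2*] = α₀ × DIC = 0.004784 × 2.12 = 0.01014 mmol/kg = 10.14 μmol/kg
pCO2 = [CO2*]/KH = 1.014×10^-5 / 3.162×10^-2 = 321 μatm

pCO2 = 321 μatm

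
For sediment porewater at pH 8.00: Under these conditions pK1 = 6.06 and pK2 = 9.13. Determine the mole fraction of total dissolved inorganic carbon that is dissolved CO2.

α₀ = 0.0106

α₀ = 1 / (1 + K1/[H⁺] + K1K2/[H⁺]²) = 1 / (1 + 10^+1.94 + 10^+0.81)
   = 1 / (1 + 87.096 + 6.4565) = 1/94.553 = 0.01058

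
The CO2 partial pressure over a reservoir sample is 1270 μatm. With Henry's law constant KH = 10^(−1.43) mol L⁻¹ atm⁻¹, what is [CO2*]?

[CO2*] = 47.2 μmol/L

KH = 10^(−1.43) = 3.715×10^-2 mol L⁻¹ atm⁻¹
[CO2*] = KH · pCO2 = 3.715×10^-2 × 1270×10^-6 atm = 4.72×10^-5 mol/L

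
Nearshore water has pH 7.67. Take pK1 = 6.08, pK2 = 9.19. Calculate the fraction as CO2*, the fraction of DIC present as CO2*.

α₀ = 1 / (1 + K1/[H⁺] + K1K2/[H⁺]²) = 1 / (1 + 10^+1.59 + 10^+0.07)
   = 1 / (1 + 38.905 + 1.1749) = 1/41.079 = 0.02434

α₀ = 0.0243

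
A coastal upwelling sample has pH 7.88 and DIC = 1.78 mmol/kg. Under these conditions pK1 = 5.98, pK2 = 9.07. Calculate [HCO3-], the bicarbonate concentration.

[HCO3⁻] = 1.65 mmol/kg

α₁ = 1 / (1 + [H⁺]/K1 + K2/[H⁺]) = 1 / (1 + 10^-1.90 + 10^-1.19)
   = 1 / (1 + 0.012589 + 0.064565) = 1/1.0772 = 0.9284
[HCO3⁻] = α₁ × DIC = 0.9284 × 1.78 = 1.65 mmol/kg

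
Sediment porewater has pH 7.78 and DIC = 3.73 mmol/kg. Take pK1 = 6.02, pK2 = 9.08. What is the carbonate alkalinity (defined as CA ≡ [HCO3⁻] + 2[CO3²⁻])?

CA = [HCO3⁻] + 2[CO3²⁻] = (α₁ + 2α₂)·DIC
At pH 7.78: [H⁺]/K1 = 10^-1.76 = 0.017378, K2/[H⁺] = 10^-1.30 = 0.050119
α₁ = 1/(1 + 0.017378 + 0.050119) = 1/1.0675 = 0.9368; α₂ = α₁·K2/[H⁺] = 0.04695
α₁ + 2α₂ = 1.0307
CA = 1.0307 × 3.73 = 3.84 mmol/kg

CA = 3.84 mmol/kg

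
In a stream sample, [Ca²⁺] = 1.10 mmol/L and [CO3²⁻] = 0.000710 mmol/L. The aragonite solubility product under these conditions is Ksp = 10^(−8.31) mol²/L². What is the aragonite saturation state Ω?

Ω = 0.159

Ksp = 10^(−8.31) = 4.898×10^-9
Ω = [Ca²⁺][CO3²⁻]/Ksp = (1.10×10^-3)(0.000710×10^-3) / 4.898×10^-9 = 0.159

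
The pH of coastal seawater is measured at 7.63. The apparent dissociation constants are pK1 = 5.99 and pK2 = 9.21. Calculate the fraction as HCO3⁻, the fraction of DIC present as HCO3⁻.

α₁ = 1 / (1 + [H⁺]/K1 + K2/[H⁺]) = 1 / (1 + 10^-1.64 + 10^-1.58)
   = 1 / (1 + 0.022909 + 0.026303) = 1/1.0492 = 0.9531

α₁ = 0.953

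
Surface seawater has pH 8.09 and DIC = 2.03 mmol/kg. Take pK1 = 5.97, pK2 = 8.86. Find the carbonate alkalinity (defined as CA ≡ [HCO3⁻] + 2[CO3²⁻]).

CA = [HCO3⁻] + 2[CO3²⁻] = (α₁ + 2α₂)·DIC
At pH 8.09: [H⁺]/K1 = 10^-2.12 = 0.0075858, K2/[H⁺] = 10^-0.77 = 0.16982
α₁ = 1/(1 + 0.0075858 + 0.16982) = 1/1.1774 = 0.8493; α₂ = α₁·K2/[H⁺] = 0.1442
α₁ + 2α₂ = 1.1378
CA = 1.1378 × 2.03 = 2.31 mmol/kg

CA = 2.31 mmol/kg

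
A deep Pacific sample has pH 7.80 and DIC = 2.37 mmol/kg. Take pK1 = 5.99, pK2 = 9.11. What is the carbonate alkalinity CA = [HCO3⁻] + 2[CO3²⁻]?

CA = [HCO3⁻] + 2[CO3²⁻] = (α₁ + 2α₂)·DIC
At pH 7.80: [H⁺]/K1 = 10^-1.81 = 0.015488, K2/[H⁺] = 10^-1.31 = 0.048978
α₁ = 1/(1 + 0.015488 + 0.048978) = 1/1.0645 = 0.9394; α₂ = α₁·K2/[H⁺] = 0.04601
α₁ + 2α₂ = 1.0315
CA = 1.0315 × 2.37 = 2.44 mmol/kg

CA = 2.44 mmol/kg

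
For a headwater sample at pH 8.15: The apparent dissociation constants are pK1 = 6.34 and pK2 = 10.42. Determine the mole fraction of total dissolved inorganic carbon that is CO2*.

α₀ = 1 / (1 + K1/[H⁺] + K1K2/[H⁺]²) = 1 / (1 + 10^+1.81 + 10^-0.46)
   = 1 / (1 + 64.565 + 0.34674) = 1/65.912 = 0.01517

α₀ = 0.0152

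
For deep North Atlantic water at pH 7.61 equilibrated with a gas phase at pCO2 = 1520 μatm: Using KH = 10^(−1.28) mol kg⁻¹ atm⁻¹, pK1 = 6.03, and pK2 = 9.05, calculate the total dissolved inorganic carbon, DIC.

DIC = 3.22 mmol/kg

[CO2*] = KH · pCO2 = 10^(−1.28) × 1520×10^-6 = 7.977×10^-5 mol/kg
α₀ = 1/(1 + K1/[H⁺] + K1K2/[H⁺]²) = 1/(1 + 10^+1.58 + 10^+0.14) = 0.02475
DIC = [CO2*]/α₀ = 7.977×10^-5 / 0.02475 = 3.22 mmol/kg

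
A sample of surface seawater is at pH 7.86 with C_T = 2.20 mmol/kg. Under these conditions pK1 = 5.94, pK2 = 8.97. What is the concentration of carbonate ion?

α₂ = 1 / (1 + [H⁺]/K2 + [H⁺]²/(K1K2)) = 1 / (1 + 10^+1.11 + 10^-0.81)
   = 1 / (1 + 12.882 + 0.15488) = 1/14.037 = 0.07124
[CO3²⁻] = α₂ × DIC = 0.07124 × 2.20 = 0.157 mmol/kg

[CO3²⁻] = 0.157 mmol/kg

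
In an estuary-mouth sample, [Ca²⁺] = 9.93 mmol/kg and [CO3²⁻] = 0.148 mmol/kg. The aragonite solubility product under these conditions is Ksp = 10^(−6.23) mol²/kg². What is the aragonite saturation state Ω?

Ω = 2.50

Ksp = 10^(−6.23) = 5.888×10^-7
Ω = [Ca²⁺][CO3²⁻]/Ksp = (9.93×10^-3)(0.148×10^-3) / 5.888×10^-7 = 2.50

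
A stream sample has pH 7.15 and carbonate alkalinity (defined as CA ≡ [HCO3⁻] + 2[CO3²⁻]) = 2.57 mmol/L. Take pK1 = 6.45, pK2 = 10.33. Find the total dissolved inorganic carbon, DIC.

DIC = 3.08 mmol/L

CA = [HCO3⁻] + 2[CO3²⁻] = (α₁ + 2α₂)·DIC
At pH 7.15: [H⁺]/K1 = 10^-0.70 = 0.19953, K2/[H⁺] = 10^-3.18 = 0.00066069
α₁ = 1/(1 + 0.19953 + 0.00066069) = 1/1.2002 = 0.8332; α₂ = α₁·K2/[H⁺] = 0.0005505
α₁ + 2α₂ = 0.8343
DIC = CA / (α₁ + 2α₂) = 2.57 / 0.8343 = 3.08 mmol/L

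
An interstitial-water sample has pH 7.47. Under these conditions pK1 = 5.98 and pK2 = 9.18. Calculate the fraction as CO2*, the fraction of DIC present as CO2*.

α₀ = 1 / (1 + K1/[H⁺] + K1K2/[H⁺]²) = 1 / (1 + 10^+1.49 + 10^-0.22)
   = 1 / (1 + 30.903 + 0.60256) = 1/32.506 = 0.03076

α₀ = 0.0308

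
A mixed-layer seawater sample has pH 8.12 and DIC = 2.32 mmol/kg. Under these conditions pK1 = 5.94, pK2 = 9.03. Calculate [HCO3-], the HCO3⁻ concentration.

α₁ = 1 / (1 + [H⁺]/K1 + K2/[H⁺]) = 1 / (1 + 10^-2.18 + 10^-0.91)
   = 1 / (1 + 0.0066069 + 0.12303) = 1/1.1296 = 0.8852
[HCO3⁻] = α₁ × DIC = 0.8852 × 2.32 = 2.05 mmol/kg

[HCO3⁻] = 2.05 mmol/kg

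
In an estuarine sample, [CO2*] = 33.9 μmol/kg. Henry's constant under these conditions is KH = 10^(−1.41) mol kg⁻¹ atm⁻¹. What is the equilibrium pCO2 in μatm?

pCO2 = 871 μatm

KH = 10^(−1.41) = 3.890×10^-2 mol kg⁻¹ atm⁻¹
pCO2 = [CO2*]/KH = 33.9×10^-6 / 3.890×10^-2 = 8.71×10^-4 atm = 871 μatm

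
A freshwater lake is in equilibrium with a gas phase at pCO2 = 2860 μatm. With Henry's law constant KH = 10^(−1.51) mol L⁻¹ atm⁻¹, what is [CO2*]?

[CO2*] = 88.4 μmol/L

KH = 10^(−1.51) = 3.090×10^-2 mol L⁻¹ atm⁻¹
[CO2*] = KH · pCO2 = 3.090×10^-2 × 2860×10^-6 atm = 8.84×10^-5 mol/L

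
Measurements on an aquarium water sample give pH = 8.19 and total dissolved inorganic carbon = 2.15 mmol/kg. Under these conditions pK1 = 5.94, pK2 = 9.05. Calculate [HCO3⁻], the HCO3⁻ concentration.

[HCO3⁻] = 1.88 mmol/kg

α₁ = 1 / (1 + [H⁺]/K1 + K2/[H⁺]) = 1 / (1 + 10^-2.25 + 10^-0.86)
   = 1 / (1 + 0.0056234 + 0.13804) = 1/1.1437 = 0.8744
[HCO3⁻] = α₁ × DIC = 0.8744 × 2.15 = 1.88 mmol/kg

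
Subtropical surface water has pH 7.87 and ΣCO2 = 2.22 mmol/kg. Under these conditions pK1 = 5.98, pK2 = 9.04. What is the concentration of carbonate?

[CO3²⁻] = 0.139 mmol/kg

α₂ = 1 / (1 + [H⁺]/K2 + [H⁺]²/(K1K2)) = 1 / (1 + 10^+1.17 + 10^-0.72)
   = 1 / (1 + 14.791 + 0.19055) = 1/15.982 = 0.06257
[CO3²⁻] = α₂ × DIC = 0.06257 × 2.22 = 0.139 mmol/kg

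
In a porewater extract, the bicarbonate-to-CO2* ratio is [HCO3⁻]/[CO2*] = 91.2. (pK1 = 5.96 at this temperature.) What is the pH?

From K1 = [H⁺][HCO3⁻]/[CO2*]:  pH = pK1 + log₁₀([HCO3⁻]/[CO2*])
log₁₀(91.2) = +1.960
pH = 5.96 + (+1.960) = 7.92

pH = 7.92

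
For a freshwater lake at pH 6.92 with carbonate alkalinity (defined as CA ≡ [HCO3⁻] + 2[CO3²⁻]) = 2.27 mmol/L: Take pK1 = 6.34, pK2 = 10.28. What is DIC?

CA = [HCO3⁻] + 2[CO3²⁻] = (α₁ + 2α₂)·DIC
At pH 6.92: [H⁺]/K1 = 10^-0.58 = 0.26303, K2/[H⁺] = 10^-3.36 = 0.00043652
α₁ = 1/(1 + 0.26303 + 0.00043652) = 1/1.2635 = 0.7915; α₂ = α₁·K2/[H⁺] = 0.0003455
α₁ + 2α₂ = 0.7922
DIC = CA / (α₁ + 2α₂) = 2.27 / 0.7922 = 2.87 mmol/L

DIC = 2.87 mmol/L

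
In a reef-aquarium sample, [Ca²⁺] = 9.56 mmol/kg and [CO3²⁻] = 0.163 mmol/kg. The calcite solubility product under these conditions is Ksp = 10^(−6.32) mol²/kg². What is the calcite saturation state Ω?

Ω = 3.26

Ksp = 10^(−6.32) = 4.786×10^-7
Ω = [Ca²⁺][CO3²⁻]/Ksp = (9.56×10^-3)(0.163×10^-3) / 4.786×10^-7 = 3.26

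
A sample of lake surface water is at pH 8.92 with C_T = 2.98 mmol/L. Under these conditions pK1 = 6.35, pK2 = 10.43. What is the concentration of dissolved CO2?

[CO2*] = 7.76 μmol/L

α₀ = 1 / (1 + K1/[H⁺] + K1K2/[H⁺]²) = 1 / (1 + 10^+2.57 + 10^+1.06)
   = 1 / (1 + 371.54 + 11.482) = 1/384.02 = 0.002604
[CO2*] = α₀ × DIC = 0.002604 × 2.98 = 0.00776 mmol/L = 7.76 μmol/L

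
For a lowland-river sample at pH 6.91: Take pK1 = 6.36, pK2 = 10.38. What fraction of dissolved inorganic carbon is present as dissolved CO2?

α₀ = 0.220

α₀ = 1 / (1 + K1/[H⁺] + K1K2/[H⁺]²) = 1 / (1 + 10^+0.55 + 10^-2.92)
   = 1 / (1 + 3.5481 + 0.0012023) = 1/4.5493 = 0.2198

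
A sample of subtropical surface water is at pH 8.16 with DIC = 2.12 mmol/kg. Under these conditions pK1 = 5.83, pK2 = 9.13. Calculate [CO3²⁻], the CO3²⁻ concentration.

[CO3²⁻] = 0.204 mmol/kg

α₂ = 1 / (1 + [H⁺]/K2 + [H⁺]²/(K1K2)) = 1 / (1 + 10^+0.97 + 10^-1.36)
   = 1 / (1 + 9.3325 + 0.043652) = 1/10.376 = 0.09637
[CO3²⁻] = α₂ × DIC = 0.09637 × 2.12 = 0.204 mmol/kg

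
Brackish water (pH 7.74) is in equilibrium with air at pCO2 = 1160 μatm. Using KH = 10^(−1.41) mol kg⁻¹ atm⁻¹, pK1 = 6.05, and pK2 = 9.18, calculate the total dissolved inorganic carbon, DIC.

DIC = 2.34 mmol/kg

[CO2*] = KH · pCO2 = 10^(−1.41) × 1160×10^-6 = 4.513×10^-5 mol/kg
α₀ = 1/(1 + K1/[H⁺] + K1K2/[H⁺]²) = 1/(1 + 10^+1.69 + 10^+0.25) = 0.01932
DIC = [CO2*]/α₀ = 4.513×10^-5 / 0.01932 = 2.34 mmol/kg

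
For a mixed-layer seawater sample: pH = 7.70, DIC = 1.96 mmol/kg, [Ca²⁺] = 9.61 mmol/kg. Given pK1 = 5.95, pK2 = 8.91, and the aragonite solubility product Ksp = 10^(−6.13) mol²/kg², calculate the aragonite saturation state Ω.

α₂ = 1 / (1 + [H⁺]/K2 + [H⁺]²/(K1K2)) = 1 / (1 + 10^+1.21 + 10^-0.54)
   = 1 / (1 + 16.218 + 0.28840) = 1/17.507 = 0.05712
[CO3²⁻] = α₂ × DIC = 0.05712 × 1.96 = 0.1120 mmol/kg
Ksp = 10^(−6.13) = 7.413×10^-7
Ω = [Ca²⁺][CO3²⁻]/Ksp = (9.61×10^-3)(1.120×10^-4) / 7.413×10^-7 = 1.45

Ω = 1.45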